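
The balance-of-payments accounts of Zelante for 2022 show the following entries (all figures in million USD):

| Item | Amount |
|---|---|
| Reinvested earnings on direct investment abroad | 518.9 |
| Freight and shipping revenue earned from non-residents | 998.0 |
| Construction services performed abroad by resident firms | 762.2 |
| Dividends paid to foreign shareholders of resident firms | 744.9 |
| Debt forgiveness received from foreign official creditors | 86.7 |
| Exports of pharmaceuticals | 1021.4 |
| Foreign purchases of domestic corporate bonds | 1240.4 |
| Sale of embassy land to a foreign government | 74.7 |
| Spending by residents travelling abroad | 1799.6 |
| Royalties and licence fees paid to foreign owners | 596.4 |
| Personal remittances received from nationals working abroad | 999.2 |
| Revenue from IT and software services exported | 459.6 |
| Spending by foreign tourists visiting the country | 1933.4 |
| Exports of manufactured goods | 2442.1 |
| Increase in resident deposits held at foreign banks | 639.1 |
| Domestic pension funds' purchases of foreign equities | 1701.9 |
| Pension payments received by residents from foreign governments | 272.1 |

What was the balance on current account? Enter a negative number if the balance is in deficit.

6266.0

Goods: 1021.4 + 2442.1 = 3463.5
Services: 459.6 + 1933.4 - 596.4 + 762.2 + 998.0 - 1799.6 = 1757.2
Primary income: 518.9 - 744.9 = -226.0
Secondary income: 999.2 + 272.1 = 1271.3
Current account = 3463.5 + 1757.2 + (-226.0) + 1271.3 = 6266.0
(Excluded from the current account — capital account: debt forgiveness received from foreign official creditors 86.7, sale of embassy land to a foreign government 74.7; financial account: foreign purchases of domestic corporate bonds 1240.4, increase in resident deposits held at foreign banks 639.1, domestic pension funds' purchases of foreign equities 1701.9.)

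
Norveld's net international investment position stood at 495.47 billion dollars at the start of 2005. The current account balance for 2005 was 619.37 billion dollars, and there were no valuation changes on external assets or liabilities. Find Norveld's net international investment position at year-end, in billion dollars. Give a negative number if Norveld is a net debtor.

1114.84

With no valuation effects, change in NIIP = current account = 619.37
End-of-year NIIP = 495.47 + 619.37 = 1114.84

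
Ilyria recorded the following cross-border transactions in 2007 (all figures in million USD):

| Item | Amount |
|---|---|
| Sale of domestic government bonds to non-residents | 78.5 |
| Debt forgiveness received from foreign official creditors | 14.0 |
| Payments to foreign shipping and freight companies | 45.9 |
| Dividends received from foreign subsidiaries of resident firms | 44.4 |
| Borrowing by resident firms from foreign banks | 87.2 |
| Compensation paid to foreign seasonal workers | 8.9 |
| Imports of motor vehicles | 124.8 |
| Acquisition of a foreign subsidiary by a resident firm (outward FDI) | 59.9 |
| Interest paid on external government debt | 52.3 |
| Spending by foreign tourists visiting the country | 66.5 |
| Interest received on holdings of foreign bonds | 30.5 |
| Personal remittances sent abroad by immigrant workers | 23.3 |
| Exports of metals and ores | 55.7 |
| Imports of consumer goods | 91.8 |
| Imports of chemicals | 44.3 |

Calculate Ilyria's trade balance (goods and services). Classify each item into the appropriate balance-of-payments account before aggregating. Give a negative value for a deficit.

Goods: 55.7 - 44.3 - 124.8 - 91.8 = -205.2
Services: 66.5 - 45.9 = 20.6
Trade balance = -205.2 + 20.6 = -184.6
(Excluded from the trade balance — financial account: sale of domestic government bonds to non-residents 78.5, borrowing by resident firms from foreign banks 87.2, acquisition of a foreign subsidiary by a resident firm (outward FDI) 59.9; capital account: debt forgiveness received from foreign official creditors 14.0; primary income: dividends received from foreign subsidiaries of resident firms 44.4, compensation paid to foreign seasonal workers 8.9, interest paid on external government debt 52.3, interest received on holdings of foreign bonds 30.5; secondary income: personal remittances sent abroad by immigrant workers 23.3.)

-184.6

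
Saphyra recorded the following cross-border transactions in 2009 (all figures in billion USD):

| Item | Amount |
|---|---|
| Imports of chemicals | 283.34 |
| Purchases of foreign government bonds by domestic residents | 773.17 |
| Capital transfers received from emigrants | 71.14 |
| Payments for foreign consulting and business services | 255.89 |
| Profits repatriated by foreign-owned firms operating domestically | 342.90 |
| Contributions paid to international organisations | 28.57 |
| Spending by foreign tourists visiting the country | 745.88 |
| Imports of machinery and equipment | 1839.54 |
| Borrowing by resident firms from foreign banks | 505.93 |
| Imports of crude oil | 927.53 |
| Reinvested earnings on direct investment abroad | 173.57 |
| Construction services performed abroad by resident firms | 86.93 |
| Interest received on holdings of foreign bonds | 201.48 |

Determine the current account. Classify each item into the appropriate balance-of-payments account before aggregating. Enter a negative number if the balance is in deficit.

-2469.91

Goods: -1839.54 - 283.34 - 927.53 = -3050.41
Services: 86.93 + 745.88 - 255.89 = 576.92
Primary income: 201.48 - 342.90 + 173.57 = 32.15
Secondary income: -28.57
Current account = (-3050.41) + 576.92 + 32.15 + (-28.57) = -2469.91
(Excluded from the current account — financial account: purchases of foreign government bonds by domestic residents 773.17, borrowing by resident firms from foreign banks 505.93; capital account: capital transfers received from emigrants 71.14.)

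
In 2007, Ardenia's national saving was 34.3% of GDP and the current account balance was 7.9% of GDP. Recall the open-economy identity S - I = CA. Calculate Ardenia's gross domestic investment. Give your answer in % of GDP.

S - I = CA (net lending to the rest of the world).
I = S - CA = 34.3 - 7.9 = 26.4

26.4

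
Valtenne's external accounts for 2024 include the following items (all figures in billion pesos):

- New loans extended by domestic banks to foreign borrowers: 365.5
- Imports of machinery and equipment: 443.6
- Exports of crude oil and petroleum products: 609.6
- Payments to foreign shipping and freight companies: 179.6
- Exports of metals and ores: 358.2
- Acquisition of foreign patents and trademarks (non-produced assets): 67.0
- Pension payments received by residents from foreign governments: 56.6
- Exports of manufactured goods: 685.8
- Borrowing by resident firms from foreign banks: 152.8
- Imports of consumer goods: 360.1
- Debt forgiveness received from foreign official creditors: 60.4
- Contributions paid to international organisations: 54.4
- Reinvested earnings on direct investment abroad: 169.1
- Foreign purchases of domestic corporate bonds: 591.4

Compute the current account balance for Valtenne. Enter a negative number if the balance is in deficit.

Goods: -443.6 + 609.6 + 685.8 - 360.1 + 358.2 = 849.9
Services: -179.6
Primary income: 169.1
Secondary income: 56.6 - 54.4 = 2.2
Current account = 849.9 + (-179.6) + 169.1 + 2.2 = 841.6
(Excluded from the current account — financial account: new loans extended by domestic banks to foreign borrowers 365.5, borrowing by resident firms from foreign banks 152.8, foreign purchases of domestic corporate bonds 591.4; capital account: acquisition of foreign patents and trademarks (non-produced assets) 67.0, debt forgiveness received from foreign official creditors 60.4.)

841.6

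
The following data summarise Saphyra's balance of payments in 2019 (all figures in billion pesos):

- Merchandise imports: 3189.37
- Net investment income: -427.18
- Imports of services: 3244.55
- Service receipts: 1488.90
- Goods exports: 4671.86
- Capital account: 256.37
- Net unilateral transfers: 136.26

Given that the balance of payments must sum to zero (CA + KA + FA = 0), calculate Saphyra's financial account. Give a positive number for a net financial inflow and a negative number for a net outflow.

307.71

Goods balance = 4671.86 - 3189.37 = 1482.49
Services balance = 1488.90 - 3244.55 = -1755.65
Trade balance (goods + services) = 1482.49 + (-1755.65) = -273.16
Net primary income = -427.18
Net secondary income = 136.26
Current account = -273.16 + (-427.18) + 136.26 = -564.08
Financial account = -(-564.08 + 256.37) = 307.71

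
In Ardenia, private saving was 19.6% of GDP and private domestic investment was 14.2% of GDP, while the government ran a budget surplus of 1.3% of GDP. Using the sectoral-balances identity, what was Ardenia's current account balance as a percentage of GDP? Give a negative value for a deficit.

By the sectoral-balances identity, CA = (S_private - I) + (T - G).
Private balance = 19.6 - 14.2 = 5.4
Government balance (T - G) = 1.3
CA = 5.4 + 1.3 = 6.7

6.7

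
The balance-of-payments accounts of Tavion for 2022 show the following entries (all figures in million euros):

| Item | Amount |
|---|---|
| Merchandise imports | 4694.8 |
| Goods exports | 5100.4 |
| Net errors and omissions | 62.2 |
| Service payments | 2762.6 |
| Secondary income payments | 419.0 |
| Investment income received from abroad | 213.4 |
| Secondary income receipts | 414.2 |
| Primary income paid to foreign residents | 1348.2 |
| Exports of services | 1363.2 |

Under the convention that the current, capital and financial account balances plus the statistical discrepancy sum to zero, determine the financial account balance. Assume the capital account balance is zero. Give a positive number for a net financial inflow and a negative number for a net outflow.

Goods balance = 5100.4 - 4694.8 = 405.6
Services balance = 1363.2 - 2762.6 = -1399.4
Trade balance (goods + services) = 405.6 + (-1399.4) = -993.8
Net primary income = 213.4 - 1348.2 = -1134.8
Net secondary income = 414.2 - 419.0 = -4.8
Current account = -993.8 + (-1134.8) + (-4.8) = -2133.4
Financial account = -(-2133.4 + 62.2) = 2071.2

2071.2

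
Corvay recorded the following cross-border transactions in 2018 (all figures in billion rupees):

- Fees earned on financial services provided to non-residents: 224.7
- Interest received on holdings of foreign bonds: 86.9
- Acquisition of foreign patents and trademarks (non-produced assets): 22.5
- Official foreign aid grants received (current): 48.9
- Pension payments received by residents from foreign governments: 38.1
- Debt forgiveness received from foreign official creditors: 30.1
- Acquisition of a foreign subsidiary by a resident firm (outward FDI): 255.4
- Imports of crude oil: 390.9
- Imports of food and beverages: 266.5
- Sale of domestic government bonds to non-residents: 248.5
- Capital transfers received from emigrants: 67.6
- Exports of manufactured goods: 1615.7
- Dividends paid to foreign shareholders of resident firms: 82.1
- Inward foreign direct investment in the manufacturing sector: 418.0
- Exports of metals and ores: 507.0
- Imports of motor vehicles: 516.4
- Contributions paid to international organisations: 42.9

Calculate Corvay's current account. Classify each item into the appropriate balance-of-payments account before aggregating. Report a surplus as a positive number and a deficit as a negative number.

1222.5

Goods: -266.5 + 1615.7 + 507.0 - 516.4 - 390.9 = 948.9
Services: 224.7
Primary income: 86.9 - 82.1 = 4.8
Secondary income: 38.1 + 48.9 - 42.9 = 44.1
Current account = 948.9 + 224.7 + 4.8 + 44.1 = 1222.5
(Excluded from the current account — capital account: acquisition of foreign patents and trademarks (non-produced assets) 22.5, debt forgiveness received from foreign official creditors 30.1, capital transfers received from emigrants 67.6; financial account: acquisition of a foreign subsidiary by a resident firm (outward FDI) 255.4, sale of domestic government bonds to non-residents 248.5, inward foreign direct investment in the manufacturing sector 418.0.)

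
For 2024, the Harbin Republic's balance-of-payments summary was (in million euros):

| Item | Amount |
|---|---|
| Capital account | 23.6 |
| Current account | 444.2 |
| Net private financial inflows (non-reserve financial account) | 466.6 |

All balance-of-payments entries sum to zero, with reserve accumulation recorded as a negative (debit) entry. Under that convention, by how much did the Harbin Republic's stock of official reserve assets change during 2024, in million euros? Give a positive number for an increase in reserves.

934.4

Official reserve transactions balance = -(444.2 + 23.6 + 466.6) = -934.4
An accumulation of reserves is recorded as a debit (negative entry), so the change in the stock of reserves is the negative of that balance.
Change in official reserves = -(-934.4) = 934.4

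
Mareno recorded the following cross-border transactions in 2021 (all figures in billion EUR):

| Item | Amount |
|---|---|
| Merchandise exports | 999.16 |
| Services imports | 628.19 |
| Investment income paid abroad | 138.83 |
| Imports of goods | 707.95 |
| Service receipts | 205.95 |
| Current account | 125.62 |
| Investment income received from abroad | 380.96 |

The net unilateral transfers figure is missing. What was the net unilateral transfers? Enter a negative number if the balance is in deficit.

Current account = goods balance + services balance + net primary income + net secondary income
Sum of the known components = 111.10
Net unilateral transfers = CA - (known components) = 125.62 - 111.10 = 14.52

14.52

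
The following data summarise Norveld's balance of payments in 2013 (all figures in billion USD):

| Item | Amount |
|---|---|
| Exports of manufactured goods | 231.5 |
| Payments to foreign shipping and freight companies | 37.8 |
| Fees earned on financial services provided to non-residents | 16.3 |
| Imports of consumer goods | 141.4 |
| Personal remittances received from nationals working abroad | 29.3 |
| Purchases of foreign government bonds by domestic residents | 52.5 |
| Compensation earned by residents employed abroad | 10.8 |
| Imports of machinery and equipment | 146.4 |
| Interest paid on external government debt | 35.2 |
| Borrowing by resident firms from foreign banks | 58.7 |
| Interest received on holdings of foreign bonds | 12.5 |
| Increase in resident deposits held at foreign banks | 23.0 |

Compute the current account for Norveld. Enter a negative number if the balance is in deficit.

Goods: -146.4 - 141.4 + 231.5 = -56.3
Services: -37.8 + 16.3 = -21.5
Primary income: -35.2 + 10.8 + 12.5 = -11.9
Secondary income: 29.3
Current account = (-56.3) + (-21.5) + (-11.9) + 29.3 = -60.4
(Excluded from the current account — financial account: purchases of foreign government bonds by domestic residents 52.5, borrowing by resident firms from foreign banks 58.7, increase in resident deposits held at foreign banks 23.0.)

-60.4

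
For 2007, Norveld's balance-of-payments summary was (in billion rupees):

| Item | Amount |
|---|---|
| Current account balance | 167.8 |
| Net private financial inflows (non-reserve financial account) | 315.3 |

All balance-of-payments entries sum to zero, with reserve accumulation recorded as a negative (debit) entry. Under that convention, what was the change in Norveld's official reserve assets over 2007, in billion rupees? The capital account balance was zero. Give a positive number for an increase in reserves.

483.1

Official reserve transactions balance = -(167.8 + 315.3) = -483.1
An accumulation of reserves is recorded as a debit (negative entry), so the change in the stock of reserves is the negative of that balance.
Change in official reserves = -(-483.1) = 483.1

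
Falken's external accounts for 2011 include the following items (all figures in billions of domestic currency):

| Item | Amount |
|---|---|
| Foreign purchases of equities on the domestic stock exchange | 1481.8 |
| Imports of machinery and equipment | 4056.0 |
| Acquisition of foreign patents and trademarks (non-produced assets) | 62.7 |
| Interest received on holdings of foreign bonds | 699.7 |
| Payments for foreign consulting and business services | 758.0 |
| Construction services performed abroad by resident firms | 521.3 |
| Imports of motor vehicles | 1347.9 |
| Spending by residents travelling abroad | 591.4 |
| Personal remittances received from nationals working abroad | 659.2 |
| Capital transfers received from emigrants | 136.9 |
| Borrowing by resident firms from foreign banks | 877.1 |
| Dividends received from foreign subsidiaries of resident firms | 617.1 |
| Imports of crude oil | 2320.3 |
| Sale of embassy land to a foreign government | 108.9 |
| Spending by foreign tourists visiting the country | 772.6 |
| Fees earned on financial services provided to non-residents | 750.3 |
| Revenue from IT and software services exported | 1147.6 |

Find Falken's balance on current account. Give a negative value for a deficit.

-3905.8

Goods: -2320.3 - 4056.0 - 1347.9 = -7724.2
Services: -758.0 - 591.4 + 521.3 + 772.6 + 750.3 + 1147.6 = 1842.4
Primary income: 617.1 + 699.7 = 1316.8
Secondary income: 659.2
Current account = (-7724.2) + 1842.4 + 1316.8 + 659.2 = -3905.8
(Excluded from the current account — financial account: foreign purchases of equities on the domestic stock exchange 1481.8, borrowing by resident firms from foreign banks 877.1; capital account: acquisition of foreign patents and trademarks (non-produced assets) 62.7, capital transfers received from emigrants 136.9, sale of embassy land to a foreign government 108.9.)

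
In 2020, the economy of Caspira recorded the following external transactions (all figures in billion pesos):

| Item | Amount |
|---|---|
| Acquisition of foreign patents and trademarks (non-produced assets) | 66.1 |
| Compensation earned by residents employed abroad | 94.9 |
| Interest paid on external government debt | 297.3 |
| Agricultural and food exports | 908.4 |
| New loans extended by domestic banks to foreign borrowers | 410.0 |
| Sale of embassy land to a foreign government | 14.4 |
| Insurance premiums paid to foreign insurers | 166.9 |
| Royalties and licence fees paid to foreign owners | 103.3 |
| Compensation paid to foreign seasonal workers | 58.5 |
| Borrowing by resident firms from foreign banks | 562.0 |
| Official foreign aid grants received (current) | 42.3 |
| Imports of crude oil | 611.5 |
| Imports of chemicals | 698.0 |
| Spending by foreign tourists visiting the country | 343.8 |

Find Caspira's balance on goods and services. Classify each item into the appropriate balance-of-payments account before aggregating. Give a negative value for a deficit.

Goods: -611.5 + 908.4 - 698.0 = -401.1
Services: -166.9 + 343.8 - 103.3 = 73.6
Trade balance = -401.1 + 73.6 = -327.5
(Excluded from the trade balance — capital account: acquisition of foreign patents and trademarks (non-produced assets) 66.1, sale of embassy land to a foreign government 14.4; primary income: compensation earned by residents employed abroad 94.9, interest paid on external government debt 297.3, compensation paid to foreign seasonal workers 58.5; financial account: new loans extended by domestic banks to foreign borrowers 410.0, borrowing by resident firms from foreign banks 562.0; secondary income: official foreign aid grants received (current) 42.3.)

-327.5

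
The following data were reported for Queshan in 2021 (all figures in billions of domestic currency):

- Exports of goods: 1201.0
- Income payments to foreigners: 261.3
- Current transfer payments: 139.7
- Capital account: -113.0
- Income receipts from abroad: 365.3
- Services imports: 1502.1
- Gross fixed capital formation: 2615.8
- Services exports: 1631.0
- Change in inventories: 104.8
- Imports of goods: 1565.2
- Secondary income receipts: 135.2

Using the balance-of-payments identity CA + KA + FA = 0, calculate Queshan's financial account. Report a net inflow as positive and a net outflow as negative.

248.8

Goods balance = 1201.0 - 1565.2 = -364.2
Services balance = 1631.0 - 1502.1 = 128.9
Trade balance (goods + services) = -364.2 + 128.9 = -235.3
Net primary income = 365.3 - 261.3 = 104.0
Net secondary income = 135.2 - 139.7 = -4.5
Current account = -235.3 + 104.0 + (-4.5) = -135.8
Financial account = -(-135.8 + (-113.0)) = 248.8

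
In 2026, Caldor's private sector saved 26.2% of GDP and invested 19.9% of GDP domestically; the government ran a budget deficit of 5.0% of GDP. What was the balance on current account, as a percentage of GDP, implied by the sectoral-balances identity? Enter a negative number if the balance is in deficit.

By the sectoral-balances identity, CA = (S_private - I) + (T - G).
Private balance = 26.2 - 19.9 = 6.3
Government balance (T - G) = -5.0
CA = 6.3 + (-5.0) = 1.3

1.3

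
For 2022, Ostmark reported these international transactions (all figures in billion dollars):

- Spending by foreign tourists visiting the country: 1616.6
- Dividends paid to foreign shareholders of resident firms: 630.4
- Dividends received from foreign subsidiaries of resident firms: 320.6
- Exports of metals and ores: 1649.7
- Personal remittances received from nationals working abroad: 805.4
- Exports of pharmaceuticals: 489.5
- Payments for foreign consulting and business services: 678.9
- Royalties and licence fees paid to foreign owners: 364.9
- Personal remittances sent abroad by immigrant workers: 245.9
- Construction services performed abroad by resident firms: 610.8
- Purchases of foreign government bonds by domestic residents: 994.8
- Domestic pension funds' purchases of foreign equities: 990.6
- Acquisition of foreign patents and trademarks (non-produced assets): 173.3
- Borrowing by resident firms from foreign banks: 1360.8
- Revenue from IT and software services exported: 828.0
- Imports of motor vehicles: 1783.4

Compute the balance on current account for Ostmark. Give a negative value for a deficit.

Goods: 1649.7 + 489.5 - 1783.4 = 355.8
Services: -364.9 + 828.0 - 678.9 + 610.8 + 1616.6 = 2011.6
Primary income: -630.4 + 320.6 = -309.8
Secondary income: 805.4 - 245.9 = 559.5
Current account = 355.8 + 2011.6 + (-309.8) + 559.5 = 2617.1
(Excluded from the current account — financial account: purchases of foreign government bonds by domestic residents 994.8, domestic pension funds' purchases of foreign equities 990.6, borrowing by resident firms from foreign banks 1360.8; capital account: acquisition of foreign patents and trademarks (non-produced assets) 173.3.)

2617.1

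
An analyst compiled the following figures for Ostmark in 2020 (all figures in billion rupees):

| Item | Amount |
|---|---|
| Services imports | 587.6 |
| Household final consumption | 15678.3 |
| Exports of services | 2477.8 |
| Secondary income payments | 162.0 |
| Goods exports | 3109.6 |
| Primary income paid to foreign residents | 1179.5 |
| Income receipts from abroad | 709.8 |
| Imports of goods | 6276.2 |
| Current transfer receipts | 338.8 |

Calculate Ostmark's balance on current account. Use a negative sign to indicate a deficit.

Goods balance = 3109.6 - 6276.2 = -3166.6
Services balance = 2477.8 - 587.6 = 1890.2
Trade balance (goods + services) = -3166.6 + 1890.2 = -1276.4
Net primary income = 709.8 - 1179.5 = -469.7
Net secondary income = 338.8 - 162.0 = 176.8
Current account = -1276.4 + (-469.7) + 176.8 = -1569.3

-1569.3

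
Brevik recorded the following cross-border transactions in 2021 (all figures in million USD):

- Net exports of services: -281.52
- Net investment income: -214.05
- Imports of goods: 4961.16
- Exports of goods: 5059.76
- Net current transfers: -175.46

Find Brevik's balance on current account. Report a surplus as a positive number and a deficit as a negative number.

Goods balance = 5059.76 - 4961.16 = 98.60
Services balance = -281.52
Trade balance (goods + services) = 98.60 + (-281.52) = -182.92
Net primary income = -214.05
Net secondary income = -175.46
Current account = -182.92 + (-214.05) + (-175.46) = -572.43

-572.43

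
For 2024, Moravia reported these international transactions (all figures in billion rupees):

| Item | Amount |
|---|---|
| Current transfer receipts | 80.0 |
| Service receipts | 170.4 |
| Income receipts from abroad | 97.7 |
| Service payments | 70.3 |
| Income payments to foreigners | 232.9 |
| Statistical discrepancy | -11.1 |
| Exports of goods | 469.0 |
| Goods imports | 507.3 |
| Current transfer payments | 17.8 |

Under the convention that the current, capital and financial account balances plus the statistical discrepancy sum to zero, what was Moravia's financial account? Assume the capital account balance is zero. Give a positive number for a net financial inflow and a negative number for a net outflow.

Goods balance = 469.0 - 507.3 = -38.3
Services balance = 170.4 - 70.3 = 100.1
Trade balance (goods + services) = -38.3 + 100.1 = 61.8
Net primary income = 97.7 - 232.9 = -135.2
Net secondary income = 80.0 - 17.8 = 62.2
Current account = 61.8 + (-135.2) + 62.2 = -11.2
Financial account = -(-11.2 + (-11.1)) = 22.3

22.3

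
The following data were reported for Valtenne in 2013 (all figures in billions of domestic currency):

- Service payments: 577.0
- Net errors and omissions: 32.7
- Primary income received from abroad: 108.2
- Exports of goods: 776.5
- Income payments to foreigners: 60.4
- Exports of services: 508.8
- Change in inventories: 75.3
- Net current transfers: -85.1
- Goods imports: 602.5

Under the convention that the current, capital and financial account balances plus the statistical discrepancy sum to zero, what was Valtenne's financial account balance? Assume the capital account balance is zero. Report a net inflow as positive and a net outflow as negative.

-101.2

Goods balance = 776.5 - 602.5 = 174.0
Services balance = 508.8 - 577.0 = -68.2
Trade balance (goods + services) = 174.0 + (-68.2) = 105.8
Net primary income = 108.2 - 60.4 = 47.8
Net secondary income = -85.1
Current account = 105.8 + 47.8 + (-85.1) = 68.5
Financial account = -(68.5 + 32.7) = -101.2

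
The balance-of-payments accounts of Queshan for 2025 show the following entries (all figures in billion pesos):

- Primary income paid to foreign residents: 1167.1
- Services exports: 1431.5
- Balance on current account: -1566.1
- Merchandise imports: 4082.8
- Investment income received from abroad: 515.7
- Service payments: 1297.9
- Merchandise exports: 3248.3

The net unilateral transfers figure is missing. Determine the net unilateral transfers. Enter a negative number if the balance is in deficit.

Current account = goods balance + services balance + net primary income + net secondary income
Sum of the known components = -1352.3
Net unilateral transfers = CA - (known components) = -1566.1 - (-1352.3) = -213.8

-213.8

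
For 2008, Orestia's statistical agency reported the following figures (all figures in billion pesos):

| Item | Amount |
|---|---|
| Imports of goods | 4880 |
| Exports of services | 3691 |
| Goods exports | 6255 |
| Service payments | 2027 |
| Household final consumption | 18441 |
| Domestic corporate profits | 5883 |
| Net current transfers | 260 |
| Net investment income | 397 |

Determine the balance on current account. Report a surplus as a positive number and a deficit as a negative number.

3696

Goods balance = 6255 - 4880 = 1375
Services balance = 3691 - 2027 = 1664
Trade balance (goods + services) = 1375 + 1664 = 3039
Net primary income = 397
Net secondary income = 260
Current account = 3039 + 397 + 260 = 3696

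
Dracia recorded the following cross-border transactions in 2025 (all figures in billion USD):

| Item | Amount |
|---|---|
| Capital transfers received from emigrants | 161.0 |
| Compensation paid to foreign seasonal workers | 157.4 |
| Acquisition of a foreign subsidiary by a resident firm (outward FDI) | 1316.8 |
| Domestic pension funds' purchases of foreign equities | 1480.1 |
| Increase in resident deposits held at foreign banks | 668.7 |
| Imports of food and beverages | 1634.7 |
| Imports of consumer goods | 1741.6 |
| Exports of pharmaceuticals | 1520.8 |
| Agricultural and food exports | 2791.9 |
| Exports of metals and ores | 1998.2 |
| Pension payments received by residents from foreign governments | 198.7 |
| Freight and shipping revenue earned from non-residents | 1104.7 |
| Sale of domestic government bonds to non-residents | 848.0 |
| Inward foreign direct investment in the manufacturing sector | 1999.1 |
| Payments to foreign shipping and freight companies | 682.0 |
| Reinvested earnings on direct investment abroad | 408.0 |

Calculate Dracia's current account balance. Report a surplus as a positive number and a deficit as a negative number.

3806.6

Goods: 1520.8 - 1741.6 + 2791.9 - 1634.7 + 1998.2 = 2934.6
Services: -682.0 + 1104.7 = 422.7
Primary income: -157.4 + 408.0 = 250.6
Secondary income: 198.7
Current account = 2934.6 + 422.7 + 250.6 + 198.7 = 3806.6
(Excluded from the current account — capital account: capital transfers received from emigrants 161.0; financial account: acquisition of a foreign subsidiary by a resident firm (outward FDI) 1316.8, domestic pension funds' purchases of foreign equities 1480.1, increase in resident deposits held at foreign banks 668.7, sale of domestic government bonds to non-residents 848.0, inward foreign direct investment in the manufacturing sector 1999.1.)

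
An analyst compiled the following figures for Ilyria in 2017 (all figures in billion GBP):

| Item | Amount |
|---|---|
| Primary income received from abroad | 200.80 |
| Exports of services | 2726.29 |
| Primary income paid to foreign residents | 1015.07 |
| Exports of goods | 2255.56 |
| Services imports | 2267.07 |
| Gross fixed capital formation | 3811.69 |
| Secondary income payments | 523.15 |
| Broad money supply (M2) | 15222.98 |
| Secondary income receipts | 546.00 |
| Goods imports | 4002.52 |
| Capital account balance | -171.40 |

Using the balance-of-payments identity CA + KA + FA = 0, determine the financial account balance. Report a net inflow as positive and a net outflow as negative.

2250.56

Goods balance = 2255.56 - 4002.52 = -1746.96
Services balance = 2726.29 - 2267.07 = 459.22
Trade balance (goods + services) = -1746.96 + 459.22 = -1287.74
Net primary income = 200.80 - 1015.07 = -814.27
Net secondary income = 546.00 - 523.15 = 22.85
Current account = -1287.74 + (-814.27) + 22.85 = -2079.16
Financial account = -(-2079.16 + (-171.40)) = 2250.56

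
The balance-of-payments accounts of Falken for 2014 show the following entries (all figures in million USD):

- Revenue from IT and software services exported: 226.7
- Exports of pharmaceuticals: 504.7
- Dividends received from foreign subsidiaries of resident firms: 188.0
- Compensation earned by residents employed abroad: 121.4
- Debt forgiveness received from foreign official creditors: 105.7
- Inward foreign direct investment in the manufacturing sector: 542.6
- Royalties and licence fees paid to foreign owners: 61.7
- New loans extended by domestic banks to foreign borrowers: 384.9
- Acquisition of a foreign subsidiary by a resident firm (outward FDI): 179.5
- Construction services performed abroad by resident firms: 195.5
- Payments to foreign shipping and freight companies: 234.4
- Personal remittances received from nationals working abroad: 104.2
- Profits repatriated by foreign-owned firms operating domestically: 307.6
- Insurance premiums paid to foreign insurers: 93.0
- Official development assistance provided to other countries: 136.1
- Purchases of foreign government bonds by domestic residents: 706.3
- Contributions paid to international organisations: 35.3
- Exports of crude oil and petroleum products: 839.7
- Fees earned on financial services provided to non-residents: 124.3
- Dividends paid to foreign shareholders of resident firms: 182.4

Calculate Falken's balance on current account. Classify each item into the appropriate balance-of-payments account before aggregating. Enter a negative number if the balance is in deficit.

Goods: 504.7 + 839.7 = 1344.4
Services: -61.7 - 234.4 + 195.5 - 93.0 + 124.3 + 226.7 = 157.4
Primary income: -307.6 + 188.0 + 121.4 - 182.4 = -180.6
Secondary income: -35.3 + 104.2 - 136.1 = -67.2
Current account = 1344.4 + 157.4 + (-180.6) + (-67.2) = 1254.0
(Excluded from the current account — capital account: debt forgiveness received from foreign official creditors 105.7; financial account: inward foreign direct investment in the manufacturing sector 542.6, new loans extended by domestic banks to foreign borrowers 384.9, acquisition of a foreign subsidiary by a resident firm (outward FDI) 179.5, purchases of foreign government bonds by domestic residents 706.3.)

1254.0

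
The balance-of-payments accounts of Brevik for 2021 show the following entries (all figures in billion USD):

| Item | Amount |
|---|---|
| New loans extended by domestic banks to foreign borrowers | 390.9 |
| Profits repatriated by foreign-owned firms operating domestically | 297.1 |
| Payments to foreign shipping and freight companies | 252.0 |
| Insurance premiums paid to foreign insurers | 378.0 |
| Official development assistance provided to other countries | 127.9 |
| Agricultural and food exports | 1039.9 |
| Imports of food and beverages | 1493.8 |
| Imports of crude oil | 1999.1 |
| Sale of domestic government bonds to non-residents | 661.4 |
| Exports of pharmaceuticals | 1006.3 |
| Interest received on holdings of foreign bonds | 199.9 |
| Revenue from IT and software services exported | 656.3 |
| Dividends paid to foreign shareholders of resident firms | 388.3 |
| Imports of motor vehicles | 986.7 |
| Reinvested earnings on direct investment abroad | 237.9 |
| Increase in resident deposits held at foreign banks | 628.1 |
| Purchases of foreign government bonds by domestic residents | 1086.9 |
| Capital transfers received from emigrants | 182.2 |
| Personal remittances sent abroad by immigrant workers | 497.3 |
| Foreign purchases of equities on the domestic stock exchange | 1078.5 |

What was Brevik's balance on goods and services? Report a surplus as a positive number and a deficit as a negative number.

Goods: -1999.1 - 1493.8 + 1006.3 - 986.7 + 1039.9 = -2433.4
Services: 656.3 - 378.0 - 252.0 = 26.3
Trade balance = -2433.4 + 26.3 = -2407.1
(Excluded from the trade balance — financial account: new loans extended by domestic banks to foreign borrowers 390.9, sale of domestic government bonds to non-residents 661.4, increase in resident deposits held at foreign banks 628.1, purchases of foreign government bonds by domestic residents 1086.9, foreign purchases of equities on the domestic stock exchange 1078.5; primary income: profits repatriated by foreign-owned firms operating domestically 297.1, interest received on holdings of foreign bonds 199.9, dividends paid to foreign shareholders of resident firms 388.3, reinvested earnings on direct investment abroad 237.9; secondary income: official development assistance provided to other countries 127.9, personal remittances sent abroad by immigrant workers 497.3; capital account: capital transfers received from emigrants 182.2.)

-2407.1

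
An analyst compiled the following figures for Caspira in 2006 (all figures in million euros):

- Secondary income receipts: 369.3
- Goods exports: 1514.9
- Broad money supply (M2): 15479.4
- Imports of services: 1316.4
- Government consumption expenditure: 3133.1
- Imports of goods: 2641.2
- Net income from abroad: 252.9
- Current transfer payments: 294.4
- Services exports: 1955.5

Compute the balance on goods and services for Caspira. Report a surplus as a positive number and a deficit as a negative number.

Goods balance = 1514.9 - 2641.2 = -1126.3
Services balance = 1955.5 - 1316.4 = 639.1
Trade balance (goods + services) = -1126.3 + 639.1 = -487.2

-487.2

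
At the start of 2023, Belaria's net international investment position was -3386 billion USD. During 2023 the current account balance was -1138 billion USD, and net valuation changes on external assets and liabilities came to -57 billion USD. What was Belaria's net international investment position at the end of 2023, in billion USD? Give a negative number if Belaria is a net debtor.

-4581

Change in NIIP = current account + net valuation change = -1138 + (-57) = -1195
End-of-year NIIP = -3386 + (-1195) = -4581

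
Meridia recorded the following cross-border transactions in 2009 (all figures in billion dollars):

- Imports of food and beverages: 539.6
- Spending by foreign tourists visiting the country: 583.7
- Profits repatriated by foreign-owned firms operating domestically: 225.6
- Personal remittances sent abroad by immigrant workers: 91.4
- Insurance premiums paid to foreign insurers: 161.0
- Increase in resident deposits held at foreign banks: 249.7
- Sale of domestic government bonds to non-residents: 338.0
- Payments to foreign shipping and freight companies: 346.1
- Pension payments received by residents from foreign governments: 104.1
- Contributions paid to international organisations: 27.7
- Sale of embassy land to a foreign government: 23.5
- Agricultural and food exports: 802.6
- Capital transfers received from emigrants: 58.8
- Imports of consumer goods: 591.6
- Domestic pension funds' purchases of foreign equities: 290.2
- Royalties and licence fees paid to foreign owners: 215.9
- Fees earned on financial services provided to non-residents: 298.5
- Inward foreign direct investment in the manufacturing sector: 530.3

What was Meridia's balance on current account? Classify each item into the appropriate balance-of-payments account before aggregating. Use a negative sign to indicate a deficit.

-410.0

Goods: -591.6 - 539.6 + 802.6 = -328.6
Services: -161.0 - 346.1 + 583.7 + 298.5 - 215.9 = 159.2
Primary income: -225.6
Secondary income: 104.1 - 27.7 - 91.4 = -15.0
Current account = (-328.6) + 159.2 + (-225.6) + (-15.0) = -410.0
(Excluded from the current account — financial account: increase in resident deposits held at foreign banks 249.7, sale of domestic government bonds to non-residents 338.0, domestic pension funds' purchases of foreign equities 290.2, inward foreign direct investment in the manufacturing sector 530.3; capital account: sale of embassy land to a foreign government 23.5, capital transfers received from emigrants 58.8.)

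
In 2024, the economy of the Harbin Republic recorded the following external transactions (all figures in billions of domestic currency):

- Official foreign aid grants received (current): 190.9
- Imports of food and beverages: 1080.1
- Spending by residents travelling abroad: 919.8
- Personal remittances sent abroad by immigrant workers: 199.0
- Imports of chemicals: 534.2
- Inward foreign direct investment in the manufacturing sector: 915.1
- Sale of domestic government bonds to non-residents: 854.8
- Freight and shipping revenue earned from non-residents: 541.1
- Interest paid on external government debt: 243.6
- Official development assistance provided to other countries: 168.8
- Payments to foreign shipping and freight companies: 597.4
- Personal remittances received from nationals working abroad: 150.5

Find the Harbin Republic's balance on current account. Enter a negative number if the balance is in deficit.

Goods: -1080.1 - 534.2 = -1614.3
Services: -919.8 + 541.1 - 597.4 = -976.1
Primary income: -243.6
Secondary income: 190.9 + 150.5 - 168.8 - 199.0 = -26.4
Current account = (-1614.3) + (-976.1) + (-243.6) + (-26.4) = -2860.4
(Excluded from the current account — financial account: inward foreign direct investment in the manufacturing sector 915.1, sale of domestic government bonds to non-residents 854.8.)

-2860.4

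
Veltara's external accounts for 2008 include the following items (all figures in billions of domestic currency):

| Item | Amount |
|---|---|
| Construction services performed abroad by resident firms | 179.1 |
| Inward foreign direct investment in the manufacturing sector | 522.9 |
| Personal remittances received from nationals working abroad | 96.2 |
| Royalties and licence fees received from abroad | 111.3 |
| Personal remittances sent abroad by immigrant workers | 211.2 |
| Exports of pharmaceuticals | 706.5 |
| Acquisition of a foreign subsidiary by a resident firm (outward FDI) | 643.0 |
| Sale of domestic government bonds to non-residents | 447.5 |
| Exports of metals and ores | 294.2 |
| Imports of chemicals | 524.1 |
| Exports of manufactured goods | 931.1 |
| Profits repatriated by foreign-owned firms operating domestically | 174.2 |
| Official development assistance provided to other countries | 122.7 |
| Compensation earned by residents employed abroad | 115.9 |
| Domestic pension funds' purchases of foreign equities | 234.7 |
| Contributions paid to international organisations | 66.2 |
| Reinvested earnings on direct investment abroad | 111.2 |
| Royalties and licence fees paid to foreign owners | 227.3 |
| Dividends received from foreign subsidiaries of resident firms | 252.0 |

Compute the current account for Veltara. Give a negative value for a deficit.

1471.8

Goods: 294.2 - 524.1 + 706.5 + 931.1 = 1407.7
Services: -227.3 + 179.1 + 111.3 = 63.1
Primary income: 115.9 + 252.0 + 111.2 - 174.2 = 304.9
Secondary income: -122.7 - 66.2 + 96.2 - 211.2 = -303.9
Current account = 1407.7 + 63.1 + 304.9 + (-303.9) = 1471.8
(Excluded from the current account — financial account: inward foreign direct investment in the manufacturing sector 522.9, acquisition of a foreign subsidiary by a resident firm (outward FDI) 643.0, sale of domestic government bonds to non-residents 447.5, domestic pension funds' purchases of foreign equities 234.7.)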